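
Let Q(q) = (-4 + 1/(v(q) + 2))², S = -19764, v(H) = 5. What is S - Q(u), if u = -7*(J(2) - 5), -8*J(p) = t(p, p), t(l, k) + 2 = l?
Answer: -969165/49 ≈ -19779.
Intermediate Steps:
t(l, k) = -2 + l
J(p) = ¼ - p/8 (J(p) = -(-2 + p)/8 = ¼ - p/8)
u = 35 (u = -7*((¼ - ⅛*2) - 5) = -7*((¼ - ¼) - 5) = -7*(0 - 5) = -7*(-5) = 35)
Q(q) = 729/49 (Q(q) = (-4 + 1/(5 + 2))² = (-4 + 1/7)² = (-4 + ⅐)² = (-27/7)² = 729/49)
S - Q(u) = -19764 - 1*729/49 = -19764 - 729/49 = -969165/49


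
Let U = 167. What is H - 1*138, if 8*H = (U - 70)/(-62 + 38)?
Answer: -26593/192 ≈ -138.51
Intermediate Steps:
H = -97/192 (H = ((167 - 70)/(-62 + 38))/8 = (97/(-24))/8 = (97*(-1/24))/8 = (⅛)*(-97/24) = -97/192 ≈ -0.50521)
H - 1*138 = -97/192 - 1*138 = -97/192 - 138 = -26593/192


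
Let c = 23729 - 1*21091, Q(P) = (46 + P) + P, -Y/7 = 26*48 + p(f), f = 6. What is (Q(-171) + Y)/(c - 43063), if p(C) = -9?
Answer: 8969/40425 ≈ 0.22187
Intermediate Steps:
Y = -8673 (Y = -7*(26*48 - 9) = -7*(1248 - 9) = -7*1239 = -8673)
Q(P) = 46 + 2*P
c = 2638 (c = 23729 - 21091 = 2638)
(Q(-171) + Y)/(c - 43063) = ((46 + 2*(-171)) - 8673)/(2638 - 43063) = ((46 - 342) - 8673)/(-40425) = (-296 - 8673)*(-1/40425) = -8969*(-1/40425) = 8969/40425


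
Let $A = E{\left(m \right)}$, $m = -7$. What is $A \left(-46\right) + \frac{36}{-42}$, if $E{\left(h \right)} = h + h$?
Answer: $\frac{4502}{7} \approx 643.14$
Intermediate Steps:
$E{\left(h \right)} = 2 h$
$A = -14$ ($A = 2 \left(-7\right) = -14$)
$A \left(-46\right) + \frac{36}{-42} = \left(-14\right) \left(-46\right) + \frac{36}{-42} = 644 + 36 \left(- \frac{1}{42}\right) = 644 - \frac{6}{7} = \frac{4502}{7}$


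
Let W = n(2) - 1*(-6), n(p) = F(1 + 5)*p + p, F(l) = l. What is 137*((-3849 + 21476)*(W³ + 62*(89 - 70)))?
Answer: 22163943022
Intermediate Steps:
n(p) = 7*p (n(p) = (1 + 5)*p + p = 6*p + p = 7*p)
W = 20 (W = 7*2 - 1*(-6) = 14 + 6 = 20)
137*((-3849 + 21476)*(W³ + 62*(89 - 70))) = 137*((-3849 + 21476)*(20³ + 62*(89 - 70))) = 137*(17627*(8000 + 62*19)) = 137*(17627*(8000 + 1178)) = 137*(17627*9178) = 137*161780606 = 22163943022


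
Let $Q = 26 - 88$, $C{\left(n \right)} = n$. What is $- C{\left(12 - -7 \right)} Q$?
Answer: $1178$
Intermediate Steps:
$Q = -62$
$- C{\left(12 - -7 \right)} Q = - \left(12 - -7\right) \left(-62\right) = - \left(12 + 7\right) \left(-62\right) = - 19 \left(-62\right) = \left(-1\right) \left(-1178\right) = 1178$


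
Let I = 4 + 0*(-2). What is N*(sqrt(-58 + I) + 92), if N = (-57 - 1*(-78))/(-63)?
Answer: -92/3 - I*sqrt(6) ≈ -30.667 - 2.4495*I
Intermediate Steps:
I = 4 (I = 4 + 0 = 4)
N = -1/3 (N = (-57 + 78)*(-1/63) = 21*(-1/63) = -1/3 ≈ -0.33333)
N*(sqrt(-58 + I) + 92) = -(sqrt(-58 + 4) + 92)/3 = -(sqrt(-54) + 92)/3 = -(3*I*sqrt(6) + 92)/3 = -(92 + 3*I*sqrt(6))/3 = -92/3 - I*sqrt(6)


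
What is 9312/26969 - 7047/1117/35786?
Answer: 12828902469/37173476282 ≈ 0.34511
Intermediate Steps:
9312/26969 - 7047/1117/35786 = 9312*(1/26969) - 7047*1/1117*(1/35786) = 9312/26969 - 7047/1117*1/35786 = 9312/26969 - 243/1378378 = 12828902469/37173476282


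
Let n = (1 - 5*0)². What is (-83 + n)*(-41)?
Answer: 3362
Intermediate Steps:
n = 1 (n = (1 + 0)² = 1² = 1)
(-83 + n)*(-41) = (-83 + 1)*(-41) = -82*(-41) = 3362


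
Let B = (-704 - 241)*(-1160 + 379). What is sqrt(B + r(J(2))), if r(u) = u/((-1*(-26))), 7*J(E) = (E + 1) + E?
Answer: sqrt(24447003490)/182 ≈ 859.10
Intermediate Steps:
J(E) = 1/7 + 2*E/7 (J(E) = ((E + 1) + E)/7 = ((1 + E) + E)/7 = (1 + 2*E)/7 = 1/7 + 2*E/7)
B = 738045 (B = -945*(-781) = 738045)
r(u) = u/26
sqrt(B + r(J(2))) = sqrt(738045 + (1/7 + (2/7)*2)/26) = sqrt(738045 + (1/7 + 4/7)/26) = sqrt(738045 + (1/26)*(5/7)) = sqrt(738045 + 5/182) = sqrt(134324195/182) = sqrt(24447003490)/182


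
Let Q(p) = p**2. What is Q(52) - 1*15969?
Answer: -13265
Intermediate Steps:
Q(52) - 1*15969 = 52**2 - 1*15969 = 2704 - 15969 = -13265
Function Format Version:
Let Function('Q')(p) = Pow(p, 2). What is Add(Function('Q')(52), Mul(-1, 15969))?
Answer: -13265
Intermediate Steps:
Add(Function('Q')(52), Mul(-1, 15969)) = Add(Pow(52, 2), Mul(-1, 15969)) = Add(2704, -15969) = -13265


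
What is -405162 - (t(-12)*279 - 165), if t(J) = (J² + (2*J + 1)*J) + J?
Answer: -518829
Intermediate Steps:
t(J) = J + J² + J*(1 + 2*J) (t(J) = (J² + (1 + 2*J)*J) + J = (J² + J*(1 + 2*J)) + J = J + J² + J*(1 + 2*J))
-405162 - (t(-12)*279 - 165) = -405162 - (-12*(2 + 3*(-12))*279 - 165) = -405162 - (-12*(2 - 36)*279 - 165) = -405162 - (-12*(-34)*279 - 165) = -405162 - (408*279 - 165) = -405162 - (113832 - 165) = -405162 - 1*113667 = -405162 - 113667 = -518829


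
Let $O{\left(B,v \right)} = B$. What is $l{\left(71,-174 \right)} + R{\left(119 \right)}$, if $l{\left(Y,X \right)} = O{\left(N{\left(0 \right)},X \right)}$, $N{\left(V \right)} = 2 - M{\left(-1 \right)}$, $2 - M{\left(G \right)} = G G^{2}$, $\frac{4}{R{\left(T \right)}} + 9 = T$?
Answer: $- \frac{53}{55} \approx -0.96364$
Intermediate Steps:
$R{\left(T \right)} = \frac{4}{-9 + T}$
$M{\left(G \right)} = 2 - G^{3}$ ($M{\left(G \right)} = 2 - G G^{2} = 2 - G^{3}$)
$N{\left(V \right)} = -1$ ($N{\left(V \right)} = 2 - \left(2 - \left(-1\right)^{3}\right) = 2 - \left(2 - -1\right) = 2 - \left(2 + 1\right) = 2 - 3 = -1$)
$l{\left(Y,X \right)} = -1$
$l{\left(71,-174 \right)} + R{\left(119 \right)} = -1 + \frac{4}{-9 + 119} = -1 + \frac{4}{110} = -1 + 4 \cdot \frac{1}{110} = -1 + \frac{2}{55} = - \frac{53}{55}$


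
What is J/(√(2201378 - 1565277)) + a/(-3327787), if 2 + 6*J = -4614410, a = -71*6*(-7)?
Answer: -2982/3327787 - 2307206*√636101/1908303 ≈ -964.28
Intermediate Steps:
a = 2982 (a = -426*(-7) = 2982)
J = -2307206/3 (J = -⅓ + (⅙)*(-4614410) = -⅓ - 2307205/3 = -2307206/3 ≈ -7.6907e+5)
J/(√(2201378 - 1565277)) + a/(-3327787) = -2307206/(3*√(2201378 - 1565277)) + 2982/(-3327787) = -2307206*√636101/636101/3 + 2982*(-1/3327787) = -2307206*√636101/1908303 - 2982/3327787 = -2982/3327787 - 2307206*√636101/1908303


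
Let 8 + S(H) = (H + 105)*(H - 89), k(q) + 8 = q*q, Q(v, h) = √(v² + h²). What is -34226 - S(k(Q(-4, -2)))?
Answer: -25209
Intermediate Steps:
Q(v, h) = √(h² + v²)
k(q) = -8 + q² (k(q) = -8 + q*q = -8 + q²)
S(H) = -8 + (-89 + H)*(105 + H) (S(H) = -8 + (H + 105)*(H - 89) = -8 + (105 + H)*(-89 + H) = -8 + (-89 + H)*(105 + H))
-34226 - S(k(Q(-4, -2))) = -34226 - (-9353 + (-8 + (√((-2)² + (-4)²))²)² + 16*(-8 + (√((-2)² + (-4)²))²)) = -34226 - (-9353 + (-8 + (√(4 + 16))²)² + 16*(-8 + (√(4 + 16))²)) = -34226 - (-9353 + (-8 + (√20)²)² + 16*(-8 + (√20)²)) = -34226 - (-9353 + (-8 + (2*√5)²)² + 16*(-8 + (2*√5)²)) = -34226 - (-9353 + (-8 + 20)² + 16*(-8 + 20)) = -34226 - (-9353 + 12² + 16*12) = -34226 - (-9353 + 144 + 192) = -34226 - 1*(-9017) = -34226 + 9017 = -25209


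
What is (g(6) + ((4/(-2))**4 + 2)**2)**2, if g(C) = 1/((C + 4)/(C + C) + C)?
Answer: 176624100/1681 ≈ 1.0507e+5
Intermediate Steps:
g(C) = 1/(C + (4 + C)/(2*C)) (g(C) = 1/((4 + C)/((2*C)) + C) = 1/((4 + C)*(1/(2*C)) + C) = 1/((4 + C)/(2*C) + C) = 1/(C + (4 + C)/(2*C)))
(g(6) + ((4/(-2))**4 + 2)**2)**2 = (2*6/(4 + 6 + 2*6**2) + ((4/(-2))**4 + 2)**2)**2 = (2*6/(4 + 6 + 2*36) + ((4*(-1/2))**4 + 2)**2)**2 = (2*6/(4 + 6 + 72) + ((-2)**4 + 2)**2)**2 = (2*6/82 + (16 + 2)**2)**2 = (2*6*(1/82) + 18**2)**2 = (6/41 + 324)**2 = (13290/41)**2 = 176624100/1681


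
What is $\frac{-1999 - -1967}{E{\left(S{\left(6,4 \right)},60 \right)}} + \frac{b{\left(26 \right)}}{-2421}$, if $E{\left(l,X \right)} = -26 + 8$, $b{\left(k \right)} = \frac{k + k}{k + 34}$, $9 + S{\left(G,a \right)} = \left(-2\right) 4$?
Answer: $\frac{64547}{36315} \approx 1.7774$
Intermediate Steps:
$S{\left(G,a \right)} = -17$ ($S{\left(G,a \right)} = -9 - 8 = -17$)
$b{\left(k \right)} = \frac{2 k}{34 + k}$
$E{\left(l,X \right)} = -18$
$\frac{-1999 - -1967}{E{\left(S{\left(6,4 \right)},60 \right)}} + \frac{b{\left(26 \right)}}{-2421} = \frac{-1999 - -1967}{-18} + \frac{2 \cdot 26 \frac{1}{34 + 26}}{-2421} = \left(-1999 + 1967\right) \left(- \frac{1}{18}\right) + 2 \cdot 26 \cdot \frac{1}{60} \left(- \frac{1}{2421}\right) = \left(-32\right) \left(- \frac{1}{18}\right) + 2 \cdot 26 \cdot \frac{1}{60} \left(- \frac{1}{2421}\right) = \frac{16}{9} + \frac{13}{15} \left(- \frac{1}{2421}\right) = \frac{16}{9} - \frac{13}{36315} = \frac{64547}{36315}$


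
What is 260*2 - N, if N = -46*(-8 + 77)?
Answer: 3694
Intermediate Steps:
N = -3174 (N = -46*69 = -3174)
260*2 - N = 260*2 - 1*(-3174) = 520 + 3174 = 3694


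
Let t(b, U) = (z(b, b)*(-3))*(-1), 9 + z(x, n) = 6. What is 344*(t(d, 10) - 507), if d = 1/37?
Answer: -177504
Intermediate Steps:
z(x, n) = -3 (z(x, n) = -9 + 6 = -3)
d = 1/37 ≈ 0.027027
t(b, U) = -9 (t(b, U) = -3*(-3)*(-1) = 9*(-1) = -9)
344*(t(d, 10) - 507) = 344*(-9 - 507) = 344*(-516) = -177504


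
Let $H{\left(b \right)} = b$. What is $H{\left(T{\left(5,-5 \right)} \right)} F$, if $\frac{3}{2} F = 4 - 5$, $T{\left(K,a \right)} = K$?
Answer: $- \frac{10}{3} \approx -3.3333$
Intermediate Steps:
$F = - \frac{2}{3}$ ($F = \frac{2 \left(4 - 5\right)}{3} = \frac{2}{3} \left(-1\right) = - \frac{2}{3} \approx -0.66667$)
$H{\left(T{\left(5,-5 \right)} \right)} F = 5 \left(- \frac{2}{3}\right) = - \frac{10}{3}$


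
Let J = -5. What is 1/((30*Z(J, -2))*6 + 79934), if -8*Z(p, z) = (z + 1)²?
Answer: 2/159823 ≈ 1.2514e-5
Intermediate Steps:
Z(p, z) = -(1 + z)²/8 (Z(p, z) = -(z + 1)²/8 = -(1 + z)²/8)
1/((30*Z(J, -2))*6 + 79934) = 1/((30*(-(1 - 2)²/8))*6 + 79934) = 1/((30*(-⅛*(-1)²))*6 + 79934) = 1/((30*(-⅛*1))*6 + 79934) = 1/((30*(-⅛))*6 + 79934) = 1/(-15/4*6 + 79934) = 1/(-45/2 + 79934) = 1/(159823/2) = 2/159823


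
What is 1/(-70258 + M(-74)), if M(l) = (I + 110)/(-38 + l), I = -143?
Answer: -112/7868863 ≈ -1.4233e-5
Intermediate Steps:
M(l) = -33/(-38 + l) (M(l) = (-143 + 110)/(-38 + l) = -33/(-38 + l))
1/(-70258 + M(-74)) = 1/(-70258 - 33/(-38 - 74)) = 1/(-70258 - 33/(-112)) = 1/(-70258 - 33*(-1/112)) = 1/(-70258 + 33/112) = 1/(-7868863/112) = -112/7868863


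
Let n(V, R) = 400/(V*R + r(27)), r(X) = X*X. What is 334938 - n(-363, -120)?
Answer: 14834068682/44289 ≈ 3.3494e+5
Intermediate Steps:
r(X) = X**2
n(V, R) = 400/(729 + R*V) (n(V, R) = 400/(V*R + 27**2) = 400/(R*V + 729) = 400/(729 + R*V))
334938 - n(-363, -120) = 334938 - 400/(729 - 120*(-363)) = 334938 - 400/(729 + 43560) = 334938 - 400/44289 = 14834068682/44289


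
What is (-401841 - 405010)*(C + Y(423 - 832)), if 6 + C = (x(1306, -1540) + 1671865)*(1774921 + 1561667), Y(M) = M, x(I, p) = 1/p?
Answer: -1732837590218182334078/385 ≈ -4.5009e+18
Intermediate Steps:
C = 2147655007362243/385 (C = -6 + (1/(-1540) + 1671865)*(1774921 + 1561667) = -6 + (-1/1540 + 1671865)*3336588 = -6 + (2574672099/1540)*3336588 = -6 + 2147655007364553/385 = 2147655007362243/385 ≈ 5.5783e+12)
(-401841 - 405010)*(C + Y(423 - 832)) = (-401841 - 405010)*(2147655007362243/385 + (423 - 832)) = -806851*(2147655007362243/385 - 409) = -806851*2147655007204778/385 = -1732837590218182334078/385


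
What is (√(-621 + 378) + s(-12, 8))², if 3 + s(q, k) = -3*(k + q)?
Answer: -162 + 162*I*√3 ≈ -162.0 + 280.59*I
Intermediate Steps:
s(q, k) = -3 - 3*k - 3*q (s(q, k) = -3 - 3*(k + q) = -3 + (-3*k - 3*q) = -3 - 3*k - 3*q)
(√(-621 + 378) + s(-12, 8))² = (√(-621 + 378) + (-3 - 3*8 - 3*(-12)))² = (√(-243) + (-3 - 24 + 36))² = (9*I*√3 + 9)² = (9 + 9*I*√3)²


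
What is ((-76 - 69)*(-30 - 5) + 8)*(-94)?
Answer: -477802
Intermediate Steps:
((-76 - 69)*(-30 - 5) + 8)*(-94) = (-145*(-35) + 8)*(-94) = (5075 + 8)*(-94) = 5083*(-94) = -477802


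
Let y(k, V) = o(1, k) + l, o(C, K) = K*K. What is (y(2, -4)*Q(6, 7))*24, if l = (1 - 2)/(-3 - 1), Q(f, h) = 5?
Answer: 510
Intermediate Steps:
o(C, K) = K²
l = ¼ (l = -1/(-4) = -1*(-¼) = ¼ ≈ 0.25000)
y(k, V) = ¼ + k² (y(k, V) = k² + ¼ = ¼ + k²)
(y(2, -4)*Q(6, 7))*24 = ((¼ + 2²)*5)*24 = ((¼ + 4)*5)*24 = ((17/4)*5)*24 = (85/4)*24 = 510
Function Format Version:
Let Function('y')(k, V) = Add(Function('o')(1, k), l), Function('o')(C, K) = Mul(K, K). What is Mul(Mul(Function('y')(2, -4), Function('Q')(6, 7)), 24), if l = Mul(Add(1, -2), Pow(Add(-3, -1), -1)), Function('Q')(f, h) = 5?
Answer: 510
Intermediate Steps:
Function('o')(C, K) = Pow(K, 2)
l = Rational(1, 4) (l = Mul(-1, Pow(-4, -1)) = Mul(-1, Rational(-1, 4)) = Rational(1, 4) ≈ 0.25000)
Function('y')(k, V) = Add(Rational(1, 4), Pow(k, 2)) (Function('y')(k, V) = Add(Pow(k, 2), Rational(1, 4)) = Add(Rational(1, 4), Pow(k, 2)))
Mul(Mul(Function('y')(2, -4), Function('Q')(6, 7)), 24) = Mul(Mul(Add(Rational(1, 4), Pow(2, 2)), 5), 24) = Mul(Mul(Add(Rational(1, 4), 4), 5), 24) = Mul(Mul(Rational(17, 4), 5), 24) = Mul(Rational(85, 4), 24) = 510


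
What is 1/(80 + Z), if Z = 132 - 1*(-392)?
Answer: 1/604 ≈ 0.0016556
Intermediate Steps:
Z = 524 (Z = 132 + 392 = 524)
1/(80 + Z) = 1/(80 + 524) = 1/604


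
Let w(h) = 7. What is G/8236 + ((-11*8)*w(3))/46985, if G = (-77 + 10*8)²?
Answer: -4650511/386968460 ≈ -0.012018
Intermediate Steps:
G = 9 (G = (-77 + 80)² = 3² = 9)
G/8236 + ((-11*8)*w(3))/46985 = 9/8236 + (-11*8*7)/46985 = 9*(1/8236) - 88*7*(1/46985) = 9/8236 - 616*1/46985 = 9/8236 - 616/46985 = -4650511/386968460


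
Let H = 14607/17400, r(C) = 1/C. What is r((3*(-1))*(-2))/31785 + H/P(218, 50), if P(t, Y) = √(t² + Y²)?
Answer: 1/190710 + 4869*√74/11159200 ≈ 0.0037586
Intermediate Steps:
P(t, Y) = √(Y² + t²)
H = 4869/5800 (H = 14607*(1/17400) = 4869/5800 ≈ 0.83948)
r((3*(-1))*(-2))/31785 + H/P(218, 50) = 1/(((3*(-1))*(-2))*31785) + 4869/(5800*(√(50² + 218²))) = (1/31785)/(-3*(-2)) + 4869/(5800*(√(2500 + 47524))) = (1/31785)/6 + 4869/(5800*(√50024)) = (⅙)*(1/31785) + 4869/(5800*((26*√74))) = 1/190710 + 4869*(√74/1924)/5800 = 1/190710 + 4869*√74/11159200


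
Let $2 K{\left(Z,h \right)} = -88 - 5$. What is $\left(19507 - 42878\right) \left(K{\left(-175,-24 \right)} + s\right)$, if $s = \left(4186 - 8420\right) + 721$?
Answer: $\frac{166378149}{2} \approx 8.3189 \cdot 10^{7}$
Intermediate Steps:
$K{\left(Z,h \right)} = - \frac{93}{2}$ ($K{\left(Z,h \right)} = \frac{-88 - 5}{2} = \frac{1}{2} \left(-93\right) = - \frac{93}{2}$)
$s = -3513$ ($s = -4234 + 721 = -3513$)
$\left(19507 - 42878\right) \left(K{\left(-175,-24 \right)} + s\right) = \left(19507 - 42878\right) \left(- \frac{93}{2} - 3513\right) = \left(-23371\right) \left(- \frac{7119}{2}\right) = \frac{166378149}{2}$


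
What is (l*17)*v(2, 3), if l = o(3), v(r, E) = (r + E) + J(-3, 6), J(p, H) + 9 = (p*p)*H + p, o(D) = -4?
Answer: -3196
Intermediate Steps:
J(p, H) = -9 + p + H*p² (J(p, H) = -9 + ((p*p)*H + p) = -9 + (p²*H + p) = -9 + (H*p² + p) = -9 + (p + H*p²) = -9 + p + H*p²)
v(r, E) = 42 + E + r (v(r, E) = (r + E) + (-9 - 3 + 6*(-3)²) = (E + r) + (-9 - 3 + 6*9) = (E + r) + (-9 - 3 + 54) = (E + r) + 42 = 42 + E + r)
l = -4
(l*17)*v(2, 3) = (-4*17)*(42 + 3 + 2) = -68*47 = -3196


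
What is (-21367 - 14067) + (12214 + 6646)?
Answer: -16574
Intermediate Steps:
(-21367 - 14067) + (12214 + 6646) = -35434 + 18860 = -16574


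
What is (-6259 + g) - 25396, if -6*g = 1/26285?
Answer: -4992310051/157710 ≈ -31655.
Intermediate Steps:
g = -1/157710 (g = -⅙/26285 = -⅙*1/26285 = -1/157710 ≈ -6.3407e-6)
(-6259 + g) - 25396 = (-6259 - 1/157710) - 25396 = -987106891/157710 - 25396 = -4992310051/157710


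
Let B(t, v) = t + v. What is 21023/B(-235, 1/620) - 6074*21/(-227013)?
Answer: -980120658378/11025189029 ≈ -88.898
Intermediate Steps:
21023/B(-235, 1/620) - 6074*21/(-227013) = 21023/(-235 + 1/620) - 6074*21/(-227013) = 21023/(-235 + 1/620) - 127554*(-1/227013) = 21023/(-145699/620) + 42518/75671 = 21023*(-620/145699) + 42518/75671 = -13034260/145699 + 42518/75671 = -980120658378/11025189029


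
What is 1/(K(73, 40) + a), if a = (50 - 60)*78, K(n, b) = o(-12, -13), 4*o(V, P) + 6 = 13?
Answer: -4/3113 ≈ -0.0012849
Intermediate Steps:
o(V, P) = 7/4 (o(V, P) = -3/2 + (¼)*13 = -3/2 + 13/4 = 7/4)
K(n, b) = 7/4
a = -780 (a = -10*78 = -780)
1/(K(73, 40) + a) = 1/(7/4 - 780) = 1/(-3113/4) = -4/3113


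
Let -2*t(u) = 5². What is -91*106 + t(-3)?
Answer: -19317/2 ≈ -9658.5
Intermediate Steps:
t(u) = -25/2 (t(u) = -½*5² = -½*25 = -25/2)
-91*106 + t(-3) = -91*106 - 25/2 = -9646 - 25/2 = -19317/2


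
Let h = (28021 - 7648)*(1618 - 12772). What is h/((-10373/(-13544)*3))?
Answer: -93264986256/943 ≈ -9.8902e+7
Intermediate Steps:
h = -227240442 (h = 20373*(-11154) = -227240442)
h/((-10373/(-13544)*3)) = -227240442/(-10373/(-13544)*3) = -227240442/(-10373*(-1/13544)*3) = -227240442/((10373/13544)*3) = -227240442/31119/13544 = -227240442*13544/31119 = -93264986256/943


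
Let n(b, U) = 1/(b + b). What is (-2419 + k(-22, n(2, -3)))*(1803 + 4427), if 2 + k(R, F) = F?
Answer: -30162545/2 ≈ -1.5081e+7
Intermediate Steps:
n(b, U) = 1/(2*b)
k(R, F) = -2 + F
(-2419 + k(-22, n(2, -3)))*(1803 + 4427) = (-2419 + (-2 + (½)/2))*(1803 + 4427) = (-2419 + (-2 + (½)*(½)))*6230 = (-2419 + (-2 + ¼))*6230 = (-2419 - 7/4)*6230 = -9683/4*6230 = -30162545/2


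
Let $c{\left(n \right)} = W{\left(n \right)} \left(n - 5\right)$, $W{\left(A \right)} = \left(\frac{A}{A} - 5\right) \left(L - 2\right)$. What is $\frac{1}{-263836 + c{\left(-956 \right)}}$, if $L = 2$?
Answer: $- \frac{1}{263836} \approx -3.7902 \cdot 10^{-6}$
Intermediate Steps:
$W{\left(A \right)} = 0$ ($W{\left(A \right)} = \left(\frac{A}{A} - 5\right) \left(2 - 2\right) = \left(1 - 5\right) 0 = \left(-4\right) 0 = 0$)
$c{\left(n \right)} = 0$ ($c{\left(n \right)} = 0 \left(n - 5\right) = 0 \left(-5 + n\right) = 0$)
$\frac{1}{-263836 + c{\left(-956 \right)}} = \frac{1}{-263836 + 0} = \frac{1}{-263836} = - \frac{1}{263836}$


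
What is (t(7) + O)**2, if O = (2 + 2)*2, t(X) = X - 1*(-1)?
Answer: 256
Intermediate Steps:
t(X) = 1 + X (t(X) = X + 1 = 1 + X)
O = 8 (O = 4*2 = 8)
(t(7) + O)**2 = ((1 + 7) + 8)**2 = (8 + 8)**2 = 16**2 = 256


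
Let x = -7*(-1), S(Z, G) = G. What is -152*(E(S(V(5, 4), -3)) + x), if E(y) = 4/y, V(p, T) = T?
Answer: -2584/3 ≈ -861.33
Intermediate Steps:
x = 7
-152*(E(S(V(5, 4), -3)) + x) = -152*(4/(-3) + 7) = -152*(4*(-⅓) + 7) = -152*(-4/3 + 7) = -152*17/3 = -2584/3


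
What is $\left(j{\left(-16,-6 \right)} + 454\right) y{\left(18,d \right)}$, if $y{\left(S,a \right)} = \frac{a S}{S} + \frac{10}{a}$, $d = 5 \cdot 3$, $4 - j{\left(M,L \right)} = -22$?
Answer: $7520$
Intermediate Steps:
$j{\left(M,L \right)} = 26$ ($j{\left(M,L \right)} = 4 - -22 = 4 + 22 = 26$)
$d = 15$
$y{\left(S,a \right)} = a + \frac{10}{a}$ ($y{\left(S,a \right)} = \frac{S a}{S} + \frac{10}{a} = a + \frac{10}{a}$)
$\left(j{\left(-16,-6 \right)} + 454\right) y{\left(18,d \right)} = \left(26 + 454\right) \left(15 + \frac{10}{15}\right) = 480 \left(15 + 10 \cdot \frac{1}{15}\right) = 480 \left(15 + \frac{2}{3}\right) = 480 \cdot \frac{47}{3} = 7520$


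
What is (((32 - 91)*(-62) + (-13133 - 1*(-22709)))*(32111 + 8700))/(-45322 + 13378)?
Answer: -270046387/15972 ≈ -16908.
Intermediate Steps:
(((32 - 91)*(-62) + (-13133 - 1*(-22709)))*(32111 + 8700))/(-45322 + 13378) = ((-59*(-62) + (-13133 + 22709))*40811)/(-31944) = ((3658 + 9576)*40811)*(-1/31944) = (13234*40811)*(-1/31944) = 540092774*(-1/31944) = -270046387/15972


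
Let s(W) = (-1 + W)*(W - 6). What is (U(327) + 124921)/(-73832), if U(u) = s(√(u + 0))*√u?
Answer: -15329/9229 - 333*√327/73832 ≈ -1.7425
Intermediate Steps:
s(W) = (-1 + W)*(-6 + W)
U(u) = √u*(6 + u - 7*√u) (U(u) = (6 + (√(u + 0))² - 7*√(u + 0))*√u = (6 + (√u)² - 7*√u)*√u = (6 + u - 7*√u)*√u = √u*(6 + u - 7*√u))
(U(327) + 124921)/(-73832) = (√327*(6 + 327 - 7*√327) + 124921)/(-73832) = (√327*(333 - 7*√327) + 124921)*(-1/73832) = (124921 + √327*(333 - 7*√327))*(-1/73832) = -124921/73832 - √327*(333 - 7*√327)/73832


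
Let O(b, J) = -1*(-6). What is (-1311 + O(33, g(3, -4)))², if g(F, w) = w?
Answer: 1703025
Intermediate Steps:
O(b, J) = 6
(-1311 + O(33, g(3, -4)))² = (-1311 + 6)² = (-1305)² = 1703025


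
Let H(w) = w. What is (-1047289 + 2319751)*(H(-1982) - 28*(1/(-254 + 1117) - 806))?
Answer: 22606165428780/863 ≈ 2.6195e+10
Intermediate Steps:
(-1047289 + 2319751)*(H(-1982) - 28*(1/(-254 + 1117) - 806)) = (-1047289 + 2319751)*(-1982 - 28*(1/(-254 + 1117) - 806)) = 1272462*(-1982 - 28*(1/863 - 806)) = 1272462*(-1982 - 28*(-695577/863)) = 1272462*(-1982 + 19476156/863) = 1272462*(17765690/863) = 22606165428780/863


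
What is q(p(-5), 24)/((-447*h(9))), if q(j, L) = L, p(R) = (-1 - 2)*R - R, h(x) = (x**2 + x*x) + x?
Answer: -8/25479 ≈ -0.00031398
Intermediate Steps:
h(x) = x + 2*x**2 (h(x) = (x**2 + x**2) + x = 2*x**2 + x = x + 2*x**2)
p(R) = -4*R (p(R) = -3*R - R = -4*R)
q(p(-5), 24)/((-447*h(9))) = 24/((-4023*(1 + 2*9))) = 24/((-4023*(1 + 18))) = 24/((-4023*19)) = 24/((-447*171)) = 24/(-76437) = 24*(-1/76437) = -8/25479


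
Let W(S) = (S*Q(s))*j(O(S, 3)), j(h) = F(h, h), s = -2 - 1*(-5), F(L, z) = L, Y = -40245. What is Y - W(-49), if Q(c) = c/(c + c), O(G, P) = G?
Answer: -82891/2 ≈ -41446.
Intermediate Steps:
s = 3 (s = -2 + 5 = 3)
Q(c) = 1/2 (Q(c) = c/((2*c)) = (1/(2*c))*c = 1/2)
j(h) = h
W(S) = S**2/2 (W(S) = (S*(1/2))*S = (S/2)*S = S**2/2)
Y - W(-49) = -40245 - (-49)**2/2 = -40245 - 2401/2 = -82891/2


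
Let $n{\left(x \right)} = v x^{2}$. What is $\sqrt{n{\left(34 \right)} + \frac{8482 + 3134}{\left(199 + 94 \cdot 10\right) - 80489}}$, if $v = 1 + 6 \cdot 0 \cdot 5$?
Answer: $\frac{2 \sqrt{3821541}}{115} \approx 33.998$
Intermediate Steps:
$v = 1$ ($v = 1 + 0 \cdot 5 = 1 + 0 = 1$)
$n{\left(x \right)} = x^{2}$ ($n{\left(x \right)} = 1 x^{2} = x^{2}$)
$\sqrt{n{\left(34 \right)} + \frac{8482 + 3134}{\left(199 + 94 \cdot 10\right) - 80489}} = \sqrt{34^{2} + \frac{8482 + 3134}{\left(199 + 94 \cdot 10\right) - 80489}} = \sqrt{1156 + \frac{11616}{\left(199 + 940\right) - 80489}} = \sqrt{1156 + \frac{11616}{1139 - 80489}} = \sqrt{1156 + \frac{11616}{-79350}} = \sqrt{1156 + 11616 \left(- \frac{1}{79350}\right)} = \sqrt{1156 - \frac{1936}{13225}} = \sqrt{\frac{15286164}{13225}} = \frac{2 \sqrt{3821541}}{115}$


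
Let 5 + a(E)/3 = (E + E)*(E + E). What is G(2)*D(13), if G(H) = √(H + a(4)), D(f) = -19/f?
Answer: -19*√179/13 ≈ -19.554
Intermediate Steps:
a(E) = -15 + 12*E² (a(E) = -15 + 3*((E + E)*(E + E)) = -15 + 3*((2*E)*(2*E)) = -15 + 3*(4*E²) = -15 + 12*E²)
G(H) = √(177 + H) (G(H) = √(H + (-15 + 12*4²)) = √(H + (-15 + 12*16)) = √(H + (-15 + 192)) = √(H + 177) = √(177 + H))
G(2)*D(13) = √(177 + 2)*(-19/13) = √179*(-19*1/13) = √179*(-19/13) = -19*√179/13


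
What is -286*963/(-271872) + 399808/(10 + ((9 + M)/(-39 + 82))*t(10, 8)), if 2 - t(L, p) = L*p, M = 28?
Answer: -32453315265/4636928 ≈ -6998.9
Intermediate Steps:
t(L, p) = 2 - L*p
-286*963/(-271872) + 399808/(10 + ((9 + M)/(-39 + 82))*t(10, 8)) = -286*963/(-271872) + 399808/(10 + ((9 + 28)/(-39 + 82))*(2 - 1*10*8)) = -275418*(-1/271872) + 399808/(10 + (37/43)*(2 - 80)) = 15301/15104 + 399808/(10 + (37*(1/43))*(-78)) = 15301/15104 + 399808/(10 + (37/43)*(-78)) = 15301/15104 + 399808/(10 - 2886/43) = 15301/15104 + 399808/(-2456/43) = 15301/15104 + 399808*(-43/2456) = 15301/15104 - 2148968/307 = -32453315265/4636928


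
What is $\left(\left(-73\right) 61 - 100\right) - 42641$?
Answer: $-47194$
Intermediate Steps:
$\left(\left(-73\right) 61 - 100\right) - 42641 = \left(-4453 - 100\right) - 42641 = -4553 - 42641 = -47194$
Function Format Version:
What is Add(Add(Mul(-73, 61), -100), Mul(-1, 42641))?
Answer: -47194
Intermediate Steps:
Add(Add(Mul(-73, 61), -100), Mul(-1, 42641)) = Add(Add(-4453, -100), -42641) = Add(-4553, -42641) = -47194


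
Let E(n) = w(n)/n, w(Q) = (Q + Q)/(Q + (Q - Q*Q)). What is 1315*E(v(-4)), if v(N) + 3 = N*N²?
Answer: -2630/4623 ≈ -0.56889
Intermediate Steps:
v(N) = -3 + N³ (v(N) = -3 + N*N² = -3 + N³)
w(Q) = 2*Q/(-Q² + 2*Q) (w(Q) = (2*Q)/(Q + (Q - Q²)) = (2*Q)/(-Q² + 2*Q) = 2*Q/(-Q² + 2*Q))
E(n) = -2/(n*(-2 + n)) (E(n) = (-2/(-2 + n))/n = -2/(n*(-2 + n)))
1315*E(v(-4)) = 1315*(-2/((-3 + (-4)³)*(-2 + (-3 + (-4)³)))) = 1315*(-2/((-3 - 64)*(-2 + (-3 - 64)))) = 1315*(-2/(-67*(-2 - 67))) = 1315*(-2*(-1/67)/(-69)) = 1315*(-2*(-1/67)*(-1/69)) = 1315*(-2/4623) = -2630/4623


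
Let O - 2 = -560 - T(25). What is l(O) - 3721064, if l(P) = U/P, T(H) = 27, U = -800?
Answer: -435364328/117 ≈ -3.7211e+6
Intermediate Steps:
O = -585 (O = 2 + (-560 - 1*27) = 2 + (-560 - 27) = 2 - 587 = -585)
l(P) = -800/P
l(O) - 3721064 = -800/(-585) - 3721064 = -800*(-1/585) - 3721064 = 160/117 - 3721064 = -435364328/117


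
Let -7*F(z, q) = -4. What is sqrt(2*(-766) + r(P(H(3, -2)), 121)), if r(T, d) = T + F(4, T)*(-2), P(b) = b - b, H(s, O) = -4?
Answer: 2*I*sqrt(18781)/7 ≈ 39.155*I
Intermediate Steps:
F(z, q) = 4/7 (F(z, q) = -1/7*(-4) = 4/7)
P(b) = 0
r(T, d) = -8/7 + T (r(T, d) = T + (4/7)*(-2) = T - 8/7 = -8/7 + T)
sqrt(2*(-766) + r(P(H(3, -2)), 121)) = sqrt(2*(-766) + (-8/7 + 0)) = sqrt(-1532 - 8/7) = sqrt(-10732/7) = 2*I*sqrt(18781)/7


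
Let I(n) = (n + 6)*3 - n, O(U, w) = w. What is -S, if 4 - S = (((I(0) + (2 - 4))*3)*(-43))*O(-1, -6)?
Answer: 12380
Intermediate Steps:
I(n) = 18 + 2*n (I(n) = (6 + n)*3 - n = (18 + 3*n) - n = 18 + 2*n)
S = -12380 (S = 4 - (((18 + 2*0) + (2 - 4))*3)*(-43)*(-6) = 4 - (((18 + 0) - 2)*3)*(-43)*(-6) = 4 - ((18 - 2)*3)*(-43)*(-6) = 4 - (16*3)*(-43)*(-6) = 4 - 48*(-43)*(-6) = 4 - (-2064)*(-6) = 4 - 1*12384 = 4 - 12384 = -12380)
-S = -1*(-12380) = 12380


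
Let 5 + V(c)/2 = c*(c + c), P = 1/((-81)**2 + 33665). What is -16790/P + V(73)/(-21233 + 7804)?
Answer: -9069873298966/13429 ≈ -6.7539e+8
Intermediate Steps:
P = 1/40226 (P = 1/(6561 + 33665) = 1/40226 ≈ 2.4860e-5)
V(c) = -10 + 4*c**2 (V(c) = -10 + 2*(c*(c + c)) = -10 + 2*(c*(2*c)) = -10 + 2*(2*c**2) = -10 + 4*c**2)
-16790/P + V(73)/(-21233 + 7804) = -16790/1/40226 + (-10 + 4*73**2)/(-21233 + 7804) = -16790*40226 + (-10 + 4*5329)/(-13429) = -675394540 + (-10 + 21316)*(-1/13429) = -675394540 + 21306*(-1/13429) = -675394540 - 21306/13429 = -9069873298966/13429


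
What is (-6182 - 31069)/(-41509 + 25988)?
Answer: 37251/15521 ≈ 2.4000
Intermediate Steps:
(-6182 - 31069)/(-41509 + 25988) = -37251/(-15521) = -37251*(-1/15521) = 37251/15521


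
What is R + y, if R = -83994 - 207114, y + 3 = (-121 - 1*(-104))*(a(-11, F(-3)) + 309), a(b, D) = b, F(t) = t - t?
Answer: -296177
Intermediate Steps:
F(t) = 0
y = -5069 (y = -3 + (-121 - 1*(-104))*(-11 + 309) = -3 + (-121 + 104)*298 = -3 - 17*298 = -3 - 5066 = -5069)
R = -291108
R + y = -291108 - 5069 = -296177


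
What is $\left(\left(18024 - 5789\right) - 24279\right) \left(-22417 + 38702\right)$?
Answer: $-196136540$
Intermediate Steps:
$\left(\left(18024 - 5789\right) - 24279\right) \left(-22417 + 38702\right) = \left(\left(18024 - 5789\right) - 24279\right) 16285 = \left(12235 - 24279\right) 16285 = \left(-12044\right) 16285 = -196136540$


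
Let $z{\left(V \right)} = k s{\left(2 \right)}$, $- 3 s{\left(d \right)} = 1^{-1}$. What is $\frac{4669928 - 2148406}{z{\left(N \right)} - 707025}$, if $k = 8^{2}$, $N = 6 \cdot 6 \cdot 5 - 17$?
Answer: $- \frac{7564566}{2121139} \approx -3.5663$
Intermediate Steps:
$N = 163$ ($N = 6 \cdot 30 - 17 = 180 - 17 = 163$)
$k = 64$
$s{\left(d \right)} = - \frac{1}{3}$ ($s{\left(d \right)} = - \frac{1}{3 \cdot 1} = \left(- \frac{1}{3}\right) 1 = - \frac{1}{3}$)
$z{\left(V \right)} = - \frac{64}{3}$ ($z{\left(V \right)} = 64 \left(- \frac{1}{3}\right) = - \frac{64}{3}$)
$\frac{4669928 - 2148406}{z{\left(N \right)} - 707025} = \frac{4669928 - 2148406}{- \frac{64}{3} - 707025} = \frac{2521522}{- \frac{2121139}{3}} = 2521522 \left(- \frac{3}{2121139}\right) = - \frac{7564566}{2121139}$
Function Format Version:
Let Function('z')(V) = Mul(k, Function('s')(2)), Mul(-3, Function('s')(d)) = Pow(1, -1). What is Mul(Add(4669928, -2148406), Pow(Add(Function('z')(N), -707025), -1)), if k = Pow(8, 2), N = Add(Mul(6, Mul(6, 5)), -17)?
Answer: Rational(-7564566, 2121139) ≈ -3.5663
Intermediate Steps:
N = 163 (N = Add(Mul(6, 30), -17) = Add(180, -17) = 163)
k = 64
Function('s')(d) = Rational(-1, 3) (Function('s')(d) = Mul(Rational(-1, 3), Pow(1, -1)) = Mul(Rational(-1, 3), 1) = Rational(-1, 3))
Function('z')(V) = Rational(-64, 3) (Function('z')(V) = Mul(64, Rational(-1, 3)) = Rational(-64, 3))
Mul(Add(4669928, -2148406), Pow(Add(Function('z')(N), -707025), -1)) = Mul(Add(4669928, -2148406), Pow(Add(Rational(-64, 3), -707025), -1)) = Mul(2521522, Pow(Rational(-2121139, 3), -1)) = Mul(2521522, Rational(-3, 2121139)) = Rational(-7564566, 2121139)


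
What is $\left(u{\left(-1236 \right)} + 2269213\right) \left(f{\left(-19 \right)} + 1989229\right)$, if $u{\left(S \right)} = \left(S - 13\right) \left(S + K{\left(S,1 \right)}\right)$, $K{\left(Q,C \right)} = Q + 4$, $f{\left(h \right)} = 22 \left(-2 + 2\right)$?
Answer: $10645846354605$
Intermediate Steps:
$f{\left(h \right)} = 0$ ($f{\left(h \right)} = 22 \cdot 0 = 0$)
$K{\left(Q,C \right)} = 4 + Q$
$u{\left(S \right)} = \left(-13 + S\right) \left(4 + 2 S\right)$ ($u{\left(S \right)} = \left(S - 13\right) \left(S + \left(4 + S\right)\right) = \left(-13 + S\right) \left(4 + 2 S\right)$)
$\left(u{\left(-1236 \right)} + 2269213\right) \left(f{\left(-19 \right)} + 1989229\right) = \left(\left(-52 - -27192 + 2 \left(-1236\right)^{2}\right) + 2269213\right) \left(0 + 1989229\right) = \left(\left(-52 + 27192 + 2 \cdot 1527696\right) + 2269213\right) 1989229 = \left(\left(-52 + 27192 + 3055392\right) + 2269213\right) 1989229 = \left(3082532 + 2269213\right) 1989229 = 5351745 \cdot 1989229 = 10645846354605$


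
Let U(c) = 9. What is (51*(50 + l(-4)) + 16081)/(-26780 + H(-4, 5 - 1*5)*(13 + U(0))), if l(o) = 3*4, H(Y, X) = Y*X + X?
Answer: -19243/26780 ≈ -0.71856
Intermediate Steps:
H(Y, X) = X + X*Y (H(Y, X) = X*Y + X = X + X*Y)
l(o) = 12
(51*(50 + l(-4)) + 16081)/(-26780 + H(-4, 5 - 1*5)*(13 + U(0))) = (51*(50 + 12) + 16081)/(-26780 + ((5 - 1*5)*(1 - 4))*(13 + 9)) = (51*62 + 16081)/(-26780 + ((5 - 5)*(-3))*22) = (3162 + 16081)/(-26780 + (0*(-3))*22) = 19243/(-26780 + 0*22) = 19243/(-26780 + 0) = 19243/(-26780) = 19243*(-1/26780) = -19243/26780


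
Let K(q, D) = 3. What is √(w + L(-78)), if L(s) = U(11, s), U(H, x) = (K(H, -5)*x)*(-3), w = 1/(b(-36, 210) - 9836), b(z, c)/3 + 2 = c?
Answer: √303940681/658 ≈ 26.495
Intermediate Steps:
b(z, c) = -6 + 3*c
w = -1/9212 (w = 1/((-6 + 3*210) - 9836) = 1/((-6 + 630) - 9836) = 1/(624 - 9836) = 1/(-9212) = -1/9212 ≈ -0.00010855)
U(H, x) = -9*x (U(H, x) = (3*x)*(-3) = -9*x)
L(s) = -9*s
√(w + L(-78)) = √(-1/9212 - 9*(-78)) = √(-1/9212 + 702) = √(6466823/9212) = √303940681/658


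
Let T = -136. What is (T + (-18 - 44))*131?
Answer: -25938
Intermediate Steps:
(T + (-18 - 44))*131 = (-136 + (-18 - 44))*131 = (-136 - 62)*131 = -198*131 = -25938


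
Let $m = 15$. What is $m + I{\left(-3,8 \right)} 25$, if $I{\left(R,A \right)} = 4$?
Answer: $115$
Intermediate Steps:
$m + I{\left(-3,8 \right)} 25 = 15 + 4 \cdot 25 = 15 + 100 = 115$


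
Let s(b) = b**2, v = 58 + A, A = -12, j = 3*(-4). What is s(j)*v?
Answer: 6624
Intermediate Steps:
j = -12
v = 46 (v = 58 - 12 = 46)
s(j)*v = (-12)**2*46 = 144*46 = 6624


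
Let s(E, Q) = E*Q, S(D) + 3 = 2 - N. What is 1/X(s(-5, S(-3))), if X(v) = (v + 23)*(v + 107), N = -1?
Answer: 1/2461 ≈ 0.00040634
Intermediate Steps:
S(D) = 0 (S(D) = -3 + (2 - 1*(-1)) = -3 + (2 + 1) = -3 + 3 = 0)
X(v) = (23 + v)*(107 + v)
1/X(s(-5, S(-3))) = 1/(2461 + (-5*0)² + 130*(-5*0)) = 1/(2461 + 0² + 130*0) = 1/(2461 + 0 + 0) = 1/2461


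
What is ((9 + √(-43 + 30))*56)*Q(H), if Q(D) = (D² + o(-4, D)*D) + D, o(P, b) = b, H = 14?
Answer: 204624 + 22736*I*√13 ≈ 2.0462e+5 + 81976.0*I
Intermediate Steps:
Q(D) = D + 2*D² (Q(D) = (D² + D*D) + D = (D² + D²) + D = 2*D² + D = D + 2*D²)
((9 + √(-43 + 30))*56)*Q(H) = ((9 + √(-43 + 30))*56)*(14*(1 + 2*14)) = ((9 + √(-13))*56)*(14*(1 + 28)) = ((9 + I*√13)*56)*(14*29) = (504 + 56*I*√13)*406 = 204624 + 22736*I*√13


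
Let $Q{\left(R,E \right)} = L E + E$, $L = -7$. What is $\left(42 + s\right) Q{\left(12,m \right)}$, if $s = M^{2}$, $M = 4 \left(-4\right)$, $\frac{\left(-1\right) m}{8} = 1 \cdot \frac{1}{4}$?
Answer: $3576$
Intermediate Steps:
$m = -2$ ($m = - 8 \cdot 1 \cdot \frac{1}{4} = \left(-8\right) \frac{1}{4} = -2$)
$M = -16$
$Q{\left(R,E \right)} = - 6 E$ ($Q{\left(R,E \right)} = - 7 E + E = - 6 E$)
$s = 256$ ($s = \left(-16\right)^{2} = 256$)
$\left(42 + s\right) Q{\left(12,m \right)} = \left(42 + 256\right) \left(\left(-6\right) \left(-2\right)\right) = 298 \cdot 12 = 3576$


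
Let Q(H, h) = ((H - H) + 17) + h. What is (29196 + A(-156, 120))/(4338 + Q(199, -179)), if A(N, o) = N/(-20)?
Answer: 48673/6960 ≈ 6.9932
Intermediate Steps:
A(N, o) = -N/20 (A(N, o) = N*(-1/20) = -N/20)
Q(H, h) = 17 + h (Q(H, h) = (0 + 17) + h = 17 + h)
(29196 + A(-156, 120))/(4338 + Q(199, -179)) = (29196 - 1/20*(-156))/(4338 + (17 - 179)) = (29196 + 39/5)/(4338 - 162) = (146019/5)/4176 = (146019/5)*(1/4176) = 48673/6960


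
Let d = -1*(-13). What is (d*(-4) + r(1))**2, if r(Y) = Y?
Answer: 2601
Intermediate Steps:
d = 13
(d*(-4) + r(1))**2 = (13*(-4) + 1)**2 = (-52 + 1)**2 = (-51)**2 = 2601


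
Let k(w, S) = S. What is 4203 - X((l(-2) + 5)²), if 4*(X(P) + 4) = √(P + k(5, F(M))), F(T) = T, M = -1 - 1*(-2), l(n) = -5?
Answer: 16827/4 ≈ 4206.8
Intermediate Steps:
M = 1 (M = -1 + 2 = 1)
X(P) = -4 + √(1 + P)/4 (X(P) = -4 + √(P + 1)/4 = -4 + √(1 + P)/4)
4203 - X((l(-2) + 5)²) = 4203 - (-4 + √(1 + (-5 + 5)²)/4) = 4203 - (-4 + √(1 + 0²)/4) = 4203 - (-4 + √(1 + 0)/4) = 4203 - (-4 + √1/4) = 4203 - (-4 + (¼)*1) = 4203 - (-4 + ¼) = 4203 - 1*(-15/4) = 4203 + 15/4 = 16827/4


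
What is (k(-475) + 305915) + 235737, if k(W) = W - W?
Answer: 541652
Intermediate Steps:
k(W) = 0
(k(-475) + 305915) + 235737 = (0 + 305915) + 235737 = 305915 + 235737 = 541652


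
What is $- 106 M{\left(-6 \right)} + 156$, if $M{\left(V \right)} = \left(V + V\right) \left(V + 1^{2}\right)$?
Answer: $-6204$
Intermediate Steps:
$M{\left(V \right)} = 2 V \left(1 + V\right)$ ($M{\left(V \right)} = 2 V \left(V + 1\right) = 2 V \left(1 + V\right)$)
$- 106 M{\left(-6 \right)} + 156 = - 106 \cdot 2 \left(-6\right) \left(1 - 6\right) + 156 = - 106 \cdot 2 \left(-6\right) \left(-5\right) + 156 = \left(-106\right) 60 + 156 = -6360 + 156 = -6204$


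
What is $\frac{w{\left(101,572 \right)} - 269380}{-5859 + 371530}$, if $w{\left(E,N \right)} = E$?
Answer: $- \frac{269279}{365671} \approx -0.7364$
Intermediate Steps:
$\frac{w{\left(101,572 \right)} - 269380}{-5859 + 371530} = \frac{101 - 269380}{-5859 + 371530} = - \frac{269279}{365671}$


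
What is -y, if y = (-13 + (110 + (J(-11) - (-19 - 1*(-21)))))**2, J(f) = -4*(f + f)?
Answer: -33489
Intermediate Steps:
J(f) = -8*f
y = 33489 (y = (-13 + (110 + (-8*(-11) - (-19 - 1*(-21)))))**2 = (-13 + (110 + (88 - (-19 + 21))))**2 = (-13 + (110 + (88 - 1*2)))**2 = (-13 + (110 + (88 - 2)))**2 = (-13 + (110 + 86))**2 = (-13 + 196)**2 = 183**2 = 33489)
-y = -1*33489 = -33489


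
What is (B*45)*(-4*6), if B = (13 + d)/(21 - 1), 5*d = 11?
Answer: -4104/5 ≈ -820.80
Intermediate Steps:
d = 11/5 (d = (⅕)*11 = 11/5 ≈ 2.2000)
B = 19/25 (B = (13 + 11/5)/(21 - 1) = (76/5)/20 = (76/5)*(1/20) = 19/25 ≈ 0.76000)
(B*45)*(-4*6) = ((19/25)*45)*(-4*6) = (171/5)*(-24) = -4104/5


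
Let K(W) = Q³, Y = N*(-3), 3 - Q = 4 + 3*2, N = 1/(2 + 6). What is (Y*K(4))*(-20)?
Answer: -5145/2 ≈ -2572.5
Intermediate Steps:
N = ⅛ (N = 1/8 = ⅛ ≈ 0.12500)
Q = -7 (Q = 3 - (4 + 3*2) = 3 - (4 + 6) = 3 - 1*10 = 3 - 10 = -7)
Y = -3/8 (Y = (⅛)*(-3) = -3/8 ≈ -0.37500)
K(W) = -343 (K(W) = (-7)³ = -343)
(Y*K(4))*(-20) = -3/8*(-343)*(-20) = (1029/8)*(-20) = -5145/2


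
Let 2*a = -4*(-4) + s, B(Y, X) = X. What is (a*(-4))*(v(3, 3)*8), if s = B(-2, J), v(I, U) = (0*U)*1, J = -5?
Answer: 0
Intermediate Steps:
v(I, U) = 0 (v(I, U) = 0*1 = 0)
s = -5
a = 11/2 (a = (-4*(-4) - 5)/2 = (16 - 5)/2 = (½)*11 = 11/2 ≈ 5.5000)
(a*(-4))*(v(3, 3)*8) = ((11/2)*(-4))*(0*8) = -22*0 = 0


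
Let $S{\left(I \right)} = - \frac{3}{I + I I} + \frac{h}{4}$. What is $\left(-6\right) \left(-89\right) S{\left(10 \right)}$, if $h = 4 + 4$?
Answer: $\frac{57939}{55} \approx 1053.4$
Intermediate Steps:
$h = 8$
$S{\left(I \right)} = 2 - \frac{3}{I + I^{2}}$ ($S{\left(I \right)} = - \frac{3}{I + I I} + \frac{8}{4} = - \frac{3}{I + I^{2}} + 8 \cdot \frac{1}{4} = - \frac{3}{I + I^{2}} + 2 = 2 - \frac{3}{I + I^{2}}$)
$\left(-6\right) \left(-89\right) S{\left(10 \right)} = \left(-6\right) \left(-89\right) \frac{-3 + 2 \cdot 10 + 2 \cdot 10^{2}}{10 \left(1 + 10\right)} = 534 \frac{-3 + 20 + 2 \cdot 100}{10 \cdot 11} = 534 \cdot \frac{1}{10} \cdot \frac{1}{11} \left(-3 + 20 + 200\right) = 534 \cdot \frac{1}{10} \cdot \frac{1}{11} \cdot 217 = 534 \cdot \frac{217}{110} = \frac{57939}{55}$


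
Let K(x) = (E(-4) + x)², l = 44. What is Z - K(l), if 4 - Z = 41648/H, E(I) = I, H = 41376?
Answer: -4129859/2586 ≈ -1597.0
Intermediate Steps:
K(x) = (-4 + x)²
Z = 7741/2586 (Z = 4 - 41648/41376 = 4 - 1*2603/2586 = 4 - 2603/2586 = 7741/2586 ≈ 2.9934)
Z - K(l) = 7741/2586 - (-4 + 44)² = 7741/2586 - 1*40² = 7741/2586 - 1*1600 = 7741/2586 - 1600 = -4129859/2586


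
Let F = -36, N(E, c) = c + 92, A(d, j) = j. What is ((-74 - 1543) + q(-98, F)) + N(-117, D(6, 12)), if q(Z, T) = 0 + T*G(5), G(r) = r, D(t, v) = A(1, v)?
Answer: -1693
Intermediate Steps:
D(t, v) = v
N(E, c) = 92 + c
q(Z, T) = 5*T (q(Z, T) = 0 + T*5 = 0 + 5*T = 5*T)
((-74 - 1543) + q(-98, F)) + N(-117, D(6, 12)) = ((-74 - 1543) + 5*(-36)) + (92 + 12) = (-1617 - 180) + 104 = -1797 + 104 = -1693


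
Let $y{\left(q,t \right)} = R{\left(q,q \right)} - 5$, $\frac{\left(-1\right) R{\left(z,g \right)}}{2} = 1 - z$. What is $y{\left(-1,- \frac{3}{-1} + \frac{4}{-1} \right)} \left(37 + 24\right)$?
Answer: $-549$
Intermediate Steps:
$R{\left(z,g \right)} = -2 + 2 z$ ($R{\left(z,g \right)} = - 2 \left(1 - z\right) = -2 + 2 z$)
$y{\left(q,t \right)} = -7 + 2 q$ ($y{\left(q,t \right)} = \left(-2 + 2 q\right) - 5 = -7 + 2 q$)
$y{\left(-1,- \frac{3}{-1} + \frac{4}{-1} \right)} \left(37 + 24\right) = \left(-7 + 2 \left(-1\right)\right) \left(37 + 24\right) = \left(-7 - 2\right) 61 = \left(-9\right) 61 = -549$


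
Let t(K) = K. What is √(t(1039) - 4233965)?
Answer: I*√4232926 ≈ 2057.4*I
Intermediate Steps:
√(t(1039) - 4233965) = √(1039 - 4233965) = √(-4232926) = I*√4232926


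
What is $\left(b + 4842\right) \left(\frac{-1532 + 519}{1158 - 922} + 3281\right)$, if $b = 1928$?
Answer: $\frac{2617630655}{118} \approx 2.2183 \cdot 10^{7}$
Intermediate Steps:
$\left(b + 4842\right) \left(\frac{-1532 + 519}{1158 - 922} + 3281\right) = \left(1928 + 4842\right) \left(\frac{-1532 + 519}{1158 - 922} + 3281\right) = 6770 \left(- \frac{1013}{236} + 3281\right) = 6770 \cdot \frac{773303}{236} = \frac{2617630655}{118}$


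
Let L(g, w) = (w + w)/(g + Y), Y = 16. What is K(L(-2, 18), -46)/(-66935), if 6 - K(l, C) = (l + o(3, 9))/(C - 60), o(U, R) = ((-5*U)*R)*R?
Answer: 807/9933154 ≈ 8.1243e-5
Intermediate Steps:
o(U, R) = -5*U*R² (o(U, R) = (-5*R*U)*R = -5*U*R²)
L(g, w) = 2*w/(16 + g) (L(g, w) = (w + w)/(g + 16) = (2*w)/(16 + g) = 2*w/(16 + g))
K(l, C) = 6 - (-1215 + l)/(-60 + C) (K(l, C) = 6 - (l - 5*3*9²)/(C - 60) = 6 - (l - 5*3*81)/(-60 + C) = 6 - (l - 1215)/(-60 + C) = 6 - (-1215 + l)/(-60 + C))
K(L(-2, 18), -46)/(-66935) = ((855 - 2*18/(16 - 2) + 6*(-46))/(-60 - 46))/(-66935) = ((855 - 2*18/14 - 276)/(-106))*(-1/66935) = -(855 - 2*18/14 - 276)/106*(-1/66935) = -(855 - 1*18/7 - 276)/106*(-1/66935) = -(855 - 18/7 - 276)/106*(-1/66935) = -1/106*4035/7*(-1/66935) = -4035/742*(-1/66935) = 807/9933154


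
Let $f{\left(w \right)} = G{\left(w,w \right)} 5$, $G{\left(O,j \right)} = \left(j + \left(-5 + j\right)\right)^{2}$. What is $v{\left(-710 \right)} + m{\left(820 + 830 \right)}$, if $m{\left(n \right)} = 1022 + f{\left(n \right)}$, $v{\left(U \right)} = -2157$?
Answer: $54283990$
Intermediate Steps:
$G{\left(O,j \right)} = \left(-5 + 2 j\right)^{2}$
$f{\left(w \right)} = 5 \left(-5 + 2 w\right)^{2}$ ($f{\left(w \right)} = \left(-5 + 2 w\right)^{2} \cdot 5 = 5 \left(-5 + 2 w\right)^{2}$)
$m{\left(n \right)} = 1022 + 5 \left(-5 + 2 n\right)^{2}$
$v{\left(-710 \right)} + m{\left(820 + 830 \right)} = -2157 + \left(1022 + 5 \left(-5 + 2 \left(820 + 830\right)\right)^{2}\right) = -2157 + \left(1022 + 5 \left(-5 + 2 \cdot 1650\right)^{2}\right) = -2157 + \left(1022 + 5 \left(-5 + 3300\right)^{2}\right) = -2157 + \left(1022 + 5 \cdot 3295^{2}\right) = -2157 + \left(1022 + 5 \cdot 10857025\right) = -2157 + \left(1022 + 54285125\right) = -2157 + 54286147 = 54283990$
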